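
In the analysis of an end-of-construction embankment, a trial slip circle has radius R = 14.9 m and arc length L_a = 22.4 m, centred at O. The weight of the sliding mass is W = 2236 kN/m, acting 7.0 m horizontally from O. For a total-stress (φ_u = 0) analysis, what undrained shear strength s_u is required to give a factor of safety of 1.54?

s_u = 72.2 kPa

FS = s_u·L_a·R / (W·d), so s_u = FS·W·d / (L_a·R).
s_u = 1.54·2236·7.0 / (22.40·14.9) = 24104.1 / 333.76 = 72.22 kPa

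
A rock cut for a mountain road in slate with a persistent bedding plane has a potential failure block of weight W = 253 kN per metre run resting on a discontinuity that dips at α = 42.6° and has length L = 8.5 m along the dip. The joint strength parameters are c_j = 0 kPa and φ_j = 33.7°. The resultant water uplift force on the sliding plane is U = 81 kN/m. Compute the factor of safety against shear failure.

Resolving the block weight along and normal to the plane and applying the Mohr–Coulomb strength on the joint:
N' = W cosα − U = 253·cos42.6° − 81 = 105.2 kN/m
Driving force T = W sinα = 253·sin42.6° = 171.2 kN/m
Resisting force R = c_j·L + N'·tanφ_j = 0·8.5 + 105.2·tan33.7° = 0.0 + 70.2 = 70.2 kN/m
FS = R / T = 70.2 / 171.2 = 0.410

FS = 0.41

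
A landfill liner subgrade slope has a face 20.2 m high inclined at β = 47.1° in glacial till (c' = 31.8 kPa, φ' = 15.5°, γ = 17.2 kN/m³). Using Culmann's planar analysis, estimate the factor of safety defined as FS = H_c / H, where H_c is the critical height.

FS = 1.74

H_c = (4c'/γ) · sinβ cosφ' / [1 − cos(β − φ')]
    = (4·31.8/17.2) · sin47.1°·cos15.5° / [1 − cos31.6°]
    = 7.395 · 0.7059 / 0.1483 = 35.21 m
FS = H_c / H = 35.21 / 20.2 = 1.743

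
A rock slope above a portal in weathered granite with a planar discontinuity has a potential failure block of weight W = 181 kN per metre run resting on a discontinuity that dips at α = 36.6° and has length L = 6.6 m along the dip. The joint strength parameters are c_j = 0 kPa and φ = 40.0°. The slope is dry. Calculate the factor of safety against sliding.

Resolving the block weight along and normal to the plane and applying the Mohr–Coulomb strength on the joint:
N' = W cosα = 181·cos36.6° = 145.3 kN/m
Driving force T = W sinα = 181·sin36.6° = 107.9 kN/m
Resisting force R = c_j·L + N'·tanφ = 0·6.6 + 145.3·tan40.0° = 0.0 + 121.9 = 121.9 kN/m
FS = R / T = 121.9 / 107.9 = 1.130

FS = 1.13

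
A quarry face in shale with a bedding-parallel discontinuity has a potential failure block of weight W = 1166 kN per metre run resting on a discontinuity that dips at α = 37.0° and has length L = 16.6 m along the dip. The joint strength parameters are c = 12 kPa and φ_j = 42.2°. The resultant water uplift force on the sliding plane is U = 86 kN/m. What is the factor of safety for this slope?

FS = 1.38

Resolving the block weight along and normal to the plane and applying the Mohr–Coulomb strength on the joint:
N' = W cosα − U = 1166·cos37.0° − 86 = 845.2 kN/m
Driving force T = W sinα = 1166·sin37.0° = 701.7 kN/m
Resisting force R = c·L + N'·tanφ_j = 12·16.6 + 845.2·tan42.2° = 199.2 + 766.4 = 965.6 kN/m
FS = R / T = 965.6 / 701.7 = 1.376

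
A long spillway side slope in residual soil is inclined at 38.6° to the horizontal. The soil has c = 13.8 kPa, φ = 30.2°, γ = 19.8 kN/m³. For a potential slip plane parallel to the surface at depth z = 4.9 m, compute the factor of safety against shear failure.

FS = 1.02

For an infinite slope with a slip plane parallel to the surface (no pore pressure): FS = [c + γz cos²β tanφ] / [γz sinβ cosβ].
γz = 19.8·4.9 = 97.02 kN/m²
Numerator = 13.8 + 97.02·cos²38.6°·tan30.2° = 13.8 + 97.02·0.6108·0.5820 = 48.289 kPa
Denominator = 97.02·sin38.6°·cos38.6° = 97.02·0.6239·0.7815 = 47.304 kPa
FS = 48.289 / 47.304 = 1.021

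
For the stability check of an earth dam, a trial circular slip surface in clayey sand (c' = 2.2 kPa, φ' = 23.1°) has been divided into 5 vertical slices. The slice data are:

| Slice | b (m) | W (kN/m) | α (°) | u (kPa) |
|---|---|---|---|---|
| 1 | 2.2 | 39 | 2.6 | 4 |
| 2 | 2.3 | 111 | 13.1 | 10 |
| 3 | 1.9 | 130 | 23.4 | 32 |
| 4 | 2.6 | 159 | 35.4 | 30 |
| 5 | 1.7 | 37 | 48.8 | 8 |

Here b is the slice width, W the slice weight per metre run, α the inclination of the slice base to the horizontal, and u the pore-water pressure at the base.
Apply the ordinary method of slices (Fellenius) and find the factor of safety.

FS = 0.58

Ordinary method of slices: FS = Σ[c'·Δl_i + (W_i cosα_i − u_i·Δl_i)·tanφ'] / Σ W_i sinα_i, with Δl_i = b_i / cosα_i.
Slice 1: Δl = 2.2/cos2.6° = 2.202 m; N'_1 = 39·cos2.6° − 4·2.202 = 30.2; c'Δl = 4.84; W sinα = 1.8
Slice 2: Δl = 2.3/cos13.1° = 2.361 m; N'_2 = 111·cos13.1° − 10·2.361 = 84.5; c'Δl = 5.20; W sinα = 25.2
Slice 3: Δl = 1.9/cos23.4° = 2.070 m; N'_3 = 130·cos23.4° − 32·2.070 = 53.1; c'Δl = 4.55; W sinα = 51.6
Slice 4: Δl = 2.6/cos35.4° = 3.190 m; N'_4 = 159·cos35.4° − 30·3.190 = 33.9; c'Δl = 7.02; W sinα = 92.1
Slice 5: Δl = 1.7/cos48.8° = 2.581 m; N'_5 = 37·cos48.8° − 8·2.581 = 3.7; c'Δl = 5.68; W sinα = 27.8
Σc'Δl = 27.3 kN/m; ΣN' = 205.3 kN/m; ΣW sinα = 198.5 kN/m
Resisting = 27.3 + 205.3·tan23.1° = 27.3 + 87.6 = 114.9 kN/m
FS = 114.9 / 198.5 = 0.579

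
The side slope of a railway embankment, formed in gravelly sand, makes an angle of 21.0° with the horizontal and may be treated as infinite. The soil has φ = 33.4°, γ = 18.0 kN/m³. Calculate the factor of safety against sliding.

FS = 1.72

For a dry cohesionless infinite slope the factor of safety is FS = tanφ / tanβ.
FS = tan33.4° / tan21.0° = 0.6594 / 0.3839 = 1.718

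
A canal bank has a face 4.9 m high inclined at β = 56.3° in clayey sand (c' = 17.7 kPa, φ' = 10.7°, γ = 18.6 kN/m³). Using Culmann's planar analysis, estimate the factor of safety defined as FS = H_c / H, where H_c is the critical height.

H_c = (4c'/γ) · sinβ cosφ' / [1 − cos(β − φ')]
    = (4·17.7/18.6) · sin56.3°·cos10.7° / [1 − cos45.6°]
    = 3.806 · 0.8175 / 0.3003 = 10.36 m
FS = H_c / H = 10.36 / 4.9 = 2.114

FS = 2.11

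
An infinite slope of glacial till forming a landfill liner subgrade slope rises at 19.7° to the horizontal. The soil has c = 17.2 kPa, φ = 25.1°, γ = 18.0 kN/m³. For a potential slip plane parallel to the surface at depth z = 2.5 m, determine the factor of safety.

For an infinite slope with a slip plane parallel to the surface (no pore pressure): FS = [c + γz cos²β tanφ] / [γz sinβ cosβ].
γz = 18.0·2.5 = 45.00 kN/m²
Numerator = 17.2 + 45.00·cos²19.7°·tan25.1° = 17.2 + 45.00·0.8864·0.4684 = 35.884 kPa
Denominator = 45.00·sin19.7°·cos19.7° = 45.00·0.3371·0.9415 = 14.281 kPa
FS = 35.884 / 14.281 = 2.513

FS = 2.51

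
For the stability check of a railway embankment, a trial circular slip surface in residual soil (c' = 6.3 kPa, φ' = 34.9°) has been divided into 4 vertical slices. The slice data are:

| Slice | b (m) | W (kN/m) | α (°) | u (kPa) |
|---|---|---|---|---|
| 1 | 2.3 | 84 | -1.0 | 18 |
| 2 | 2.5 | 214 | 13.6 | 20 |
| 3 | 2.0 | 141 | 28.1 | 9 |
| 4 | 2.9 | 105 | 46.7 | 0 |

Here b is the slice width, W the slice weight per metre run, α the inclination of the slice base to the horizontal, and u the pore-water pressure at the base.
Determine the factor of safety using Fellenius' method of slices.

Ordinary method of slices: FS = Σ[c'·Δl_i + (W_i cosα_i − u_i·Δl_i)·tanφ'] / Σ W_i sinα_i, with Δl_i = b_i / cosα_i.
Slice 1: Δl = 2.3/cos(-1.0°) = 2.300 m; N'_1 = 84·cos(-1.0°) − 18·2.300 = 42.6; c'Δl = 14.49; W sinα = -1.5
Slice 2: Δl = 2.5/cos13.6° = 2.572 m; N'_2 = 214·cos13.6° − 20·2.572 = 156.6; c'Δl = 16.20; W sinα = 50.3
Slice 3: Δl = 2.0/cos28.1° = 2.267 m; N'_3 = 141·cos28.1° − 9·2.267 = 104.0; c'Δl = 14.28; W sinα = 66.4
Slice 4: Δl = 2.9/cos46.7° = 4.229 m; N'_4 = 105·cos46.7° − 0·4.229 = 72.0; c'Δl = 26.64; W sinα = 76.4
Σc'Δl = 71.6 kN/m; ΣN' = 375.1 kN/m; ΣW sinα = 191.7 kN/m
Resisting = 71.6 + 375.1·tan34.9° = 71.6 + 261.7 = 333.3 kN/m
FS = 333.3 / 191.7 = 1.739

FS = 1.74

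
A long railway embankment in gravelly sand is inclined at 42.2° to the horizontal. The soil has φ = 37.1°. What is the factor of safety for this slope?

For a dry cohesionless infinite slope the factor of safety is FS = tanφ / tanβ.
FS = tan37.1° / tan42.2° = 0.7563 / 0.9067 = 0.834

FS = 0.83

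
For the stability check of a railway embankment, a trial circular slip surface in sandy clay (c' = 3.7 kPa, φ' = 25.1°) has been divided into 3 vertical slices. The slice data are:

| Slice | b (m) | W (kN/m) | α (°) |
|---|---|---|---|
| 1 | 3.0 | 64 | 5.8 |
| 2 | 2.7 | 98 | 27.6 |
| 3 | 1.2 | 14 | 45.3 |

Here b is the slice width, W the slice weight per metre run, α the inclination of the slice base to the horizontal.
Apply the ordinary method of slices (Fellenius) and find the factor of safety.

FS = 1.68

Ordinary method of slices: FS = Σ[c'·Δl_i + (W_i cosα_i)·tanφ'] / Σ W_i sinα_i, with Δl_i = b_i / cosα_i.
Slice 1: Δl = 3.0/cos5.8° = 3.015 m; N'_1 = 64·cos5.8° = 63.7; c'Δl = 11.16; W sinα = 6.5
Slice 2: Δl = 2.7/cos27.6° = 3.047 m; N'_2 = 98·cos27.6° = 86.8; c'Δl = 11.27; W sinα = 45.4
Slice 3: Δl = 1.2/cos45.3° = 1.706 m; N'_3 = 14·cos45.3° = 9.8; c'Δl = 6.31; W sinα = 10.0
Σc'Δl = 28.7 kN/m; ΣN' = 160.4 kN/m; ΣW sinα = 61.8 kN/m
Resisting = 28.7 + 160.4·tan25.1° = 28.7 + 75.1 = 103.9 kN/m
FS = 103.9 / 61.8 = 1.680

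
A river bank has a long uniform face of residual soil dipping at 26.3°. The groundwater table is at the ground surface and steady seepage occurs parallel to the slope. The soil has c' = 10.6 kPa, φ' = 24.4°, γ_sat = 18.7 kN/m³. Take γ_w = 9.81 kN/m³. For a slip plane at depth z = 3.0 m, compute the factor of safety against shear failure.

FS = 0.91

With seepage parallel to the slope and the water table at the surface, the effective normal stress on the slip plane uses the buoyant unit weight γ' = γ_sat − γ_w while the driving shear stress uses γ_sat:
FS = [c' + γ' z cos²β tanφ'] / [γ_sat z sinβ cosβ]
γ' = 18.7 − 9.81 = 8.89 kN/m³
Numerator = 10.6 + 8.89·3.0·cos²26.3°·tan24.4° = 10.6 + 8.89·3.0·0.8037·0.4536 = 20.323 kPa
Denominator = 18.7·3.0·sin26.3°·cos26.3° = 18.7·3.0·0.4431·0.8965 = 22.283 kPa
FS = 20.323 / 22.283 = 0.912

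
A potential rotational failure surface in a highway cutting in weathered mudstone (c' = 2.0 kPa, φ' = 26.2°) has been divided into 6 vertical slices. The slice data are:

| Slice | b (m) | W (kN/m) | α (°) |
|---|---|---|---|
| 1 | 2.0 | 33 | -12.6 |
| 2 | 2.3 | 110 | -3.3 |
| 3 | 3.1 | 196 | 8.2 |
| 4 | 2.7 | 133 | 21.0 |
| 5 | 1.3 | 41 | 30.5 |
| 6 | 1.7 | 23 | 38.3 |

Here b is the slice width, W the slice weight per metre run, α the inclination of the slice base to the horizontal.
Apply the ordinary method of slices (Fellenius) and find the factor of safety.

Ordinary method of slices: FS = Σ[c'·Δl_i + (W_i cosα_i)·tanφ'] / Σ W_i sinα_i, with Δl_i = b_i / cosα_i.
Slice 1: Δl = 2.0/cos(-12.6°) = 2.049 m; N'_1 = 33·cos(-12.6°) = 32.2; c'Δl = 4.10; W sinα = -7.2
Slice 2: Δl = 2.3/cos(-3.3°) = 2.304 m; N'_2 = 110·cos(-3.3°) = 109.8; c'Δl = 4.61; W sinα = -6.3
Slice 3: Δl = 3.1/cos8.2° = 3.132 m; N'_3 = 196·cos8.2° = 194.0; c'Δl = 6.26; W sinα = 28.0
Slice 4: Δl = 2.7/cos21.0° = 2.892 m; N'_4 = 133·cos21.0° = 124.2; c'Δl = 5.78; W sinα = 47.7
Slice 5: Δl = 1.3/cos30.5° = 1.509 m; N'_5 = 41·cos30.5° = 35.3; c'Δl = 3.02; W sinα = 20.8
Slice 6: Δl = 1.7/cos38.3° = 2.166 m; N'_6 = 23·cos38.3° = 18.0; c'Δl = 4.33; W sinα = 14.3
Σc'Δl = 28.1 kN/m; ΣN' = 513.6 kN/m; ΣW sinα = 97.2 kN/m
Resisting = 28.1 + 513.6·tan26.2° = 28.1 + 252.7 = 280.8 kN/m
FS = 280.8 / 97.2 = 2.890

FS = 2.89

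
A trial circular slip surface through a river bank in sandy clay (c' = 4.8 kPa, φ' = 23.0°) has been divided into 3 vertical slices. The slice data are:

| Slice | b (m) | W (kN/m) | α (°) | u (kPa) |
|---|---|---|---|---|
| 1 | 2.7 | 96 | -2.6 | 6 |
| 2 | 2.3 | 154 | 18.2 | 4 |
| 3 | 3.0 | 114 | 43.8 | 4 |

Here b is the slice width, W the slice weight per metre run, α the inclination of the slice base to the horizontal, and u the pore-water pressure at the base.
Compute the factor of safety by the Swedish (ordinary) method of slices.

FS = 1.34

Ordinary method of slices: FS = Σ[c'·Δl_i + (W_i cosα_i − u_i·Δl_i)·tanφ'] / Σ W_i sinα_i, with Δl_i = b_i / cosα_i.
Slice 1: Δl = 2.7/cos(-2.6°) = 2.703 m; N'_1 = 96·cos(-2.6°) − 6·2.703 = 79.7; c'Δl = 12.97; W sinα = -4.4
Slice 2: Δl = 2.3/cos18.2° = 2.421 m; N'_2 = 154·cos18.2° − 4·2.421 = 136.6; c'Δl = 11.62; W sinα = 48.1
Slice 3: Δl = 3.0/cos43.8° = 4.157 m; N'_3 = 114·cos43.8° − 4·4.157 = 65.7; c'Δl = 19.95; W sinα = 78.9
Σc'Δl = 44.5 kN/m; ΣN' = 282.0 kN/m; ΣW sinα = 122.6 kN/m
Resisting = 44.5 + 282.0·tan23.0° = 44.5 + 119.7 = 164.2 kN/m
FS = 164.2 / 122.6 = 1.339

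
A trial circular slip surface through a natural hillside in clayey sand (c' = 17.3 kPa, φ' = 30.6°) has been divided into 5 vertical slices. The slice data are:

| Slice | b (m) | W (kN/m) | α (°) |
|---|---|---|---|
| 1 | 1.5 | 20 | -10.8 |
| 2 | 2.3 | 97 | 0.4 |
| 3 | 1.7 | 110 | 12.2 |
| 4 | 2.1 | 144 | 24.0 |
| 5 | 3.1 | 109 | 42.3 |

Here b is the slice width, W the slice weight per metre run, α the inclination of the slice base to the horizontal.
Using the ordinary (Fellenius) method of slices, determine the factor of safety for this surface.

FS = 3.07

Ordinary method of slices: FS = Σ[c'·Δl_i + (W_i cosα_i)·tanφ'] / Σ W_i sinα_i, with Δl_i = b_i / cosα_i.
Slice 1: Δl = 1.5/cos(-10.8°) = 1.527 m; N'_1 = 20·cos(-10.8°) = 19.6; c'Δl = 26.42; W sinα = -3.7
Slice 2: Δl = 2.3/cos0.4° = 2.300 m; N'_2 = 97·cos0.4° = 97.0; c'Δl = 39.79; W sinα = 0.7
Slice 3: Δl = 1.7/cos12.2° = 1.739 m; N'_3 = 110·cos12.2° = 107.5; c'Δl = 30.09; W sinα = 23.2
Slice 4: Δl = 2.1/cos24.0° = 2.299 m; N'_4 = 144·cos24.0° = 131.6; c'Δl = 39.77; W sinα = 58.6
Slice 5: Δl = 3.1/cos42.3° = 4.191 m; N'_5 = 109·cos42.3° = 80.6; c'Δl = 72.51; W sinα = 73.4
Σc'Δl = 208.6 kN/m; ΣN' = 436.3 kN/m; ΣW sinα = 152.1 kN/m
Resisting = 208.6 + 436.3·tan30.6° = 208.6 + 258.0 = 466.6 kN/m
FS = 466.6 / 152.1 = 3.068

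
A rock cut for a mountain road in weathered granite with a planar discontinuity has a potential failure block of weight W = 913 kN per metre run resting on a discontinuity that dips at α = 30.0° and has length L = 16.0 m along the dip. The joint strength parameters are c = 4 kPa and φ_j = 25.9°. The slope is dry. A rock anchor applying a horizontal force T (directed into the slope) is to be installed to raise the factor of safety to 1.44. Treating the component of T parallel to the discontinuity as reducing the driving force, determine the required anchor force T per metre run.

T = 141 kN/m

Resolving forces along and normal to the sliding plane, with the horizontal anchor force T adding T·sinα to the effective normal force and T·cosα acting up the plane against the driving force:
FS = [cL + (W cosα + T sinα) tanφ_j] / [W sinα − T cosα]
Without the anchor: N' = 790.7 kN/m, driving T_d = 456.5 kN/m, resisting R = 4·16.0 + 790.7·tan25.9° = 447.9 kN/m, FS = 0.98.
Setting FS = 1.44 and solving for T:
1.44·(456.5 − T cos30.0°) = 447.9 + T sin30.0°·tan25.9°
T·(sin30.0°·tan25.9° + 1.44·cos30.0°) = 1.44·456.5 − 447.9
T·(0.5000·0.4856 + 1.44·0.8660) = 657.4 − 447.9 = 209.4
T·1.4899 = 209.4
T = 140.6 kN/m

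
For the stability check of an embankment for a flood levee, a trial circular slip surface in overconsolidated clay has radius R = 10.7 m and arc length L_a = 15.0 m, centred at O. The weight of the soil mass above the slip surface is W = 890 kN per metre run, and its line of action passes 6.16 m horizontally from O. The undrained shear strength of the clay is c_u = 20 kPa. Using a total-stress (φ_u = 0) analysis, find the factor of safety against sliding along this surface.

Taking moments about the centre O, the resisting moment is provided by the undrained shear strength acting along the arc:
M_R = c_u·L_a·R = 20·15.00·10.7 = 3210.0 kN·m/m
M_D = W·d = 890·6.16 = 5482.4 kN·m/m
FS = M_R / M_D = 3210.0 / 5482.4 = 0.586

FS = 0.59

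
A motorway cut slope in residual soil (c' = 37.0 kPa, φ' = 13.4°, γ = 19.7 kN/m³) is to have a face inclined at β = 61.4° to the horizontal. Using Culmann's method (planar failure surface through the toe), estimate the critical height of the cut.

H_c = 19.39 m

Culmann's analysis gives the critical failure plane at α_cr = (β + φ')/2 = (61.4 + 13.4)/2 = 37.4°, and the critical height
H_c = (4c'/γ) · sinβ cosφ' / [1 − cos(β − φ')]
    = (4·37.0/19.7) · sin61.4°·cos13.4° / [1 − cos(48.0°)]
    = 7.513 · 0.8780·0.9728 / [1 − 0.6691]
    = 7.513 · 0.8541 / 0.3309
    = 19.39 m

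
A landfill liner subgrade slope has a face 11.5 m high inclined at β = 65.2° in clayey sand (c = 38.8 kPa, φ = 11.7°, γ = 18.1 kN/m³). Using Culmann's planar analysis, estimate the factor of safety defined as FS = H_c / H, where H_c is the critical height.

H_c = (4c/γ) · sinβ cosφ / [1 − cos(β − φ)]
    = (4·38.8/18.1) · sin65.2°·cos11.7° / [1 − cos53.5°]
    = 8.575 · 0.8889 / 0.4052 = 18.81 m
FS = H_c / H = 18.81 / 11.5 = 1.636

FS = 1.64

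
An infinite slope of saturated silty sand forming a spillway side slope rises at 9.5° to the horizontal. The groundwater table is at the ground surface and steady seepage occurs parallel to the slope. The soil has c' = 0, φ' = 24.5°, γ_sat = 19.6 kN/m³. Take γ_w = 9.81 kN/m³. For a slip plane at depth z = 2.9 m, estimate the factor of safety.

FS = 1.36

With seepage parallel to the slope and the water table at the surface, the effective normal stress on the slip plane uses the buoyant unit weight γ' = γ_sat − γ_w while the driving shear stress uses γ_sat:
FS = [c' + γ' z cos²β tanφ'] / [γ_sat z sinβ cosβ]
(For c' = 0 this reduces to FS = (γ'/γ_sat)·tanφ'/tanβ.)
γ' = 19.6 − 9.81 = 9.79 kN/m³
Numerator = 0.0 + 9.79·2.9·cos²9.5°·tan24.5° = 0.0 + 9.79·2.9·0.9728·0.4557 = 12.586 kPa
Denominator = 19.6·2.9·sin9.5°·cos9.5° = 19.6·2.9·0.1650·0.9863 = 9.253 kPa
FS = 12.586 / 9.253 = 1.360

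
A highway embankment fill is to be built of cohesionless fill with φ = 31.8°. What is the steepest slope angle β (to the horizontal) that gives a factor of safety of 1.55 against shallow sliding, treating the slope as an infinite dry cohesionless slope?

For an infinite dry cohesionless slope FS = tanφ/tanβ, so tanβ = tanφ / FS.
tanβ = tan31.8° / 1.55 = 0.6200 / 1.55 = 0.4000
β = arctan(0.4000) = 21.80°

β = 21.8°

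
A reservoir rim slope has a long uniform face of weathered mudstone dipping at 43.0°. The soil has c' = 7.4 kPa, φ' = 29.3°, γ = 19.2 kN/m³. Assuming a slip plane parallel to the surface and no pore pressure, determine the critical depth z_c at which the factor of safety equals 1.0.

Setting FS = 1.00 in FS = [c' + γz cos²β tanφ'] / [γz sinβ cosβ] and solving for z:
z = c' / [γ cosβ (FS·sinβ − cosβ·tanφ')]
  = 7.4 / [19.2·cos43.0°·(1.00·sin43.0° − cos43.0°·tan29.3°)]
  = 7.4 / [19.2·0.7314·(1.00·0.6820 − 0.7314·0.5612)]
  = 7.4 / 3.8135 = 1.940 m

z_c = 1.94 m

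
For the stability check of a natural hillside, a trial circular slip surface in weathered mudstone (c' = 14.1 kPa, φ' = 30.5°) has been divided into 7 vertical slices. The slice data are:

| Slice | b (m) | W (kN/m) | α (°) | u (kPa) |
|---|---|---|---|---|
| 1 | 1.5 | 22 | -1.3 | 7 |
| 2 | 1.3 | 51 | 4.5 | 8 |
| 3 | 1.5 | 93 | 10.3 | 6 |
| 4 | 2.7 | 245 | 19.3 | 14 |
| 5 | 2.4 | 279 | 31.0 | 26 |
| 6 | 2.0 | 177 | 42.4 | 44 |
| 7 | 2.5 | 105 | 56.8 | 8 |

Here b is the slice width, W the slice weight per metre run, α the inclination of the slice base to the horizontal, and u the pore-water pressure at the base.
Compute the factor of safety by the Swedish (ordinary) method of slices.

Ordinary method of slices: FS = Σ[c'·Δl_i + (W_i cosα_i − u_i·Δl_i)·tanφ'] / Σ W_i sinα_i, with Δl_i = b_i / cosα_i.
Slice 1: Δl = 1.5/cos(-1.3°) = 1.500 m; N'_1 = 22·cos(-1.3°) − 7·1.500 = 11.5; c'Δl = 21.16; W sinα = -0.5
Slice 2: Δl = 1.3/cos4.5° = 1.304 m; N'_2 = 51·cos4.5° − 8·1.304 = 40.4; c'Δl = 18.39; W sinα = 4.0
Slice 3: Δl = 1.5/cos10.3° = 1.525 m; N'_3 = 93·cos10.3° − 6·1.525 = 82.4; c'Δl = 21.50; W sinα = 16.6
Slice 4: Δl = 2.7/cos19.3° = 2.861 m; N'_4 = 245·cos19.3° − 14·2.861 = 191.2; c'Δl = 40.34; W sinα = 81.0
Slice 5: Δl = 2.4/cos31.0° = 2.800 m; N'_5 = 279·cos31.0° − 26·2.800 = 166.4; c'Δl = 39.48; W sinα = 143.7
Slice 6: Δl = 2.0/cos42.4° = 2.708 m; N'_6 = 177·cos42.4° − 44·2.708 = 11.5; c'Δl = 38.19; W sinα = 119.4
Slice 7: Δl = 2.5/cos56.8° = 4.566 m; N'_7 = 105·cos56.8° − 8·4.566 = 21.0; c'Δl = 64.38; W sinα = 87.9
Σc'Δl = 243.4 kN/m; ΣN' = 524.3 kN/m; ΣW sinα = 452.0 kN/m
Resisting = 243.4 + 524.3·tan30.5° = 243.4 + 308.8 = 552.3 kN/m
FS = 552.3 / 452.0 = 1.222

FS = 1.22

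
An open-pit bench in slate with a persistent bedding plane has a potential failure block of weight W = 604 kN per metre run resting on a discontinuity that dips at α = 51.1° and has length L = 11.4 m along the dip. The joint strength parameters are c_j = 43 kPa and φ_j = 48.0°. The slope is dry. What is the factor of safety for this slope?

FS = 1.94

Resolving the block weight along and normal to the plane and applying the Mohr–Coulomb strength on the joint:
N' = W cosα = 604·cos51.1° = 379.3 kN/m
Driving force T = W sinα = 604·sin51.1° = 470.1 kN/m
Resisting force R = c_j·L + N'·tanφ_j = 43·11.4 + 379.3·tan48.0° = 490.2 + 421.2 = 911.4 kN/m
FS = R / T = 911.4 / 470.1 = 1.939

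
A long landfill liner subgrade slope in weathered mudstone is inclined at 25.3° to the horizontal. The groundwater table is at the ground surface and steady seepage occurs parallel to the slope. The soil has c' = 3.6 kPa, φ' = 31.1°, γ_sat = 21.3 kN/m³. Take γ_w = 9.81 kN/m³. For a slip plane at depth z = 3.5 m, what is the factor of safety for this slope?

With seepage parallel to the slope and the water table at the surface, the effective normal stress on the slip plane uses the buoyant unit weight γ' = γ_sat − γ_w while the driving shear stress uses γ_sat:
FS = [c' + γ' z cos²β tanφ'] / [γ_sat z sinβ cosβ]
γ' = 21.3 − 9.81 = 11.49 kN/m³
Numerator = 3.6 + 11.49·3.5·cos²25.3°·tan31.1° = 3.6 + 11.49·3.5·0.8174·0.6032 = 23.429 kPa
Denominator = 21.3·3.5·sin25.3°·cos25.3° = 21.3·3.5·0.4274·0.9041 = 28.804 kPa
FS = 23.429 / 28.804 = 0.813

FS = 0.81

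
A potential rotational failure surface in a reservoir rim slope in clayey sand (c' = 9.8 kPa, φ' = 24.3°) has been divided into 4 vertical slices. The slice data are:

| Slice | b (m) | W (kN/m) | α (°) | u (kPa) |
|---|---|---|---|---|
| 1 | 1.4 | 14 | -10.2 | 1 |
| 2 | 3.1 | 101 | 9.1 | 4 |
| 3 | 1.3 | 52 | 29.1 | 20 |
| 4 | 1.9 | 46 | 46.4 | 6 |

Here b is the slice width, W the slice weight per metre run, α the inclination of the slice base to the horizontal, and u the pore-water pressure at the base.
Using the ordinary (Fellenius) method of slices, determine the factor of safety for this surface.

Ordinary method of slices: FS = Σ[c'·Δl_i + (W_i cosα_i − u_i·Δl_i)·tanφ'] / Σ W_i sinα_i, with Δl_i = b_i / cosα_i.
Slice 1: Δl = 1.4/cos(-10.2°) = 1.422 m; N'_1 = 14·cos(-10.2°) − 1·1.422 = 12.4; c'Δl = 13.94; W sinα = -2.5
Slice 2: Δl = 3.1/cos9.1° = 3.140 m; N'_2 = 101·cos9.1° − 4·3.140 = 87.2; c'Δl = 30.77; W sinα = 16.0
Slice 3: Δl = 1.3/cos29.1° = 1.488 m; N'_3 = 52·cos29.1° − 20·1.488 = 15.7; c'Δl = 14.58; W sinα = 25.3
Slice 4: Δl = 1.9/cos46.4° = 2.755 m; N'_4 = 46·cos46.4° − 6·2.755 = 15.2; c'Δl = 27.00; W sinα = 33.3
Σc'Δl = 86.3 kN/m; ΣN' = 130.4 kN/m; ΣW sinα = 72.1 kN/m
Resisting = 86.3 + 130.4·tan24.3° = 86.3 + 58.9 = 145.2 kN/m
FS = 145.2 / 72.1 = 2.014

FS = 2.01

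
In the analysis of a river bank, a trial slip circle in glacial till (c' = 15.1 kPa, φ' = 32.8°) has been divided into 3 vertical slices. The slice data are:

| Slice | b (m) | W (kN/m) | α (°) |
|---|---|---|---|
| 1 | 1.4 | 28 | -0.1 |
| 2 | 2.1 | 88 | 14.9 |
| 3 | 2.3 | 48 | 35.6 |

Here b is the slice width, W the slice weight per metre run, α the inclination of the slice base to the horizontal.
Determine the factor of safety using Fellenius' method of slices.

FS = 3.85

Ordinary method of slices: FS = Σ[c'·Δl_i + (W_i cosα_i)·tanφ'] / Σ W_i sinα_i, with Δl_i = b_i / cosα_i.
Slice 1: Δl = 1.4/cos(-0.1°) = 1.400 m; N'_1 = 28·cos(-0.1°) = 28.0; c'Δl = 21.14; W sinα = -0.0
Slice 2: Δl = 2.1/cos14.9° = 2.173 m; N'_2 = 88·cos14.9° = 85.0; c'Δl = 32.81; W sinα = 22.6
Slice 3: Δl = 2.3/cos35.6° = 2.829 m; N'_3 = 48·cos35.6° = 39.0; c'Δl = 42.71; W sinα = 27.9
Σc'Δl = 96.7 kN/m; ΣN' = 152.1 kN/m; ΣW sinα = 50.5 kN/m
Resisting = 96.7 + 152.1·tan32.8° = 96.7 + 98.0 = 194.7 kN/m
FS = 194.7 / 50.5 = 3.853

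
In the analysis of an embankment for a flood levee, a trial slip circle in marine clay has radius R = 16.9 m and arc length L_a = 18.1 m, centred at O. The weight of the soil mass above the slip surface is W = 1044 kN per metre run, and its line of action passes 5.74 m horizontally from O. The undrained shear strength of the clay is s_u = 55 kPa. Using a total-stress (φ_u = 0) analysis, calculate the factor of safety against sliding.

Taking moments about the centre O, the resisting moment is provided by the undrained shear strength acting along the arc:
M_R = s_u·L_a·R = 55·18.10·16.9 = 16824.0 kN·m/m
M_D = W·d = 1044·5.74 = 5992.6 kN·m/m
FS = M_R / M_D = 16824.0 / 5992.6 = 2.807

FS = 2.81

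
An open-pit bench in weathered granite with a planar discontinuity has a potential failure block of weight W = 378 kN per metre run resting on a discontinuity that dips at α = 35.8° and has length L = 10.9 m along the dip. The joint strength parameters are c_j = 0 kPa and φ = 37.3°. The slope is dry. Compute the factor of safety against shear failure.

FS = 1.06

Resolving the block weight along and normal to the plane and applying the Mohr–Coulomb strength on the joint:
N' = W cosα = 378·cos35.8° = 306.6 kN/m
Driving force T = W sinα = 378·sin35.8° = 221.1 kN/m
Resisting force R = c_j·L + N'·tanφ = 0·10.9 + 306.6·tan37.3° = 0.0 + 233.6 = 233.6 kN/m
FS = R / T = 233.6 / 221.1 = 1.056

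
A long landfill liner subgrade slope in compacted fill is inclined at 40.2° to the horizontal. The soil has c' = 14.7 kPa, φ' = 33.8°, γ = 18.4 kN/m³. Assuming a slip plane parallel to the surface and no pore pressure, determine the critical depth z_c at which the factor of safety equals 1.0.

Setting FS = 1.00 in FS = [c' + γz cos²β tanφ'] / [γz sinβ cosβ] and solving for z:
z = c' / [γ cosβ (FS·sinβ − cosβ·tanφ')]
  = 14.7 / [18.4·cos40.2°·(1.00·sin40.2° − cos40.2°·tan33.8°)]
  = 14.7 / [18.4·0.7638·(1.00·0.6455 − 0.7638·0.6694)]
  = 14.7 / 1.8852 = 7.798 m

z_c = 7.80 m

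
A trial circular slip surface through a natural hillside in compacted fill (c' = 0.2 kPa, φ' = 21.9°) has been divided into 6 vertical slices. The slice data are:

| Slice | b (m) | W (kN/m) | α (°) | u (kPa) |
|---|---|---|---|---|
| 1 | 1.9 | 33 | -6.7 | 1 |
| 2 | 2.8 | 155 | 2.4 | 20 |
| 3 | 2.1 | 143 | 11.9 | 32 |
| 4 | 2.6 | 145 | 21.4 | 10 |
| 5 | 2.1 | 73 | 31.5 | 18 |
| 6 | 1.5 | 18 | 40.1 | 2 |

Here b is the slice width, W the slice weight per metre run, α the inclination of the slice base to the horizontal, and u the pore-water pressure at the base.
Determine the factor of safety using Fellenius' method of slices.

FS = 1.02

Ordinary method of slices: FS = Σ[c'·Δl_i + (W_i cosα_i − u_i·Δl_i)·tanφ'] / Σ W_i sinα_i, with Δl_i = b_i / cosα_i.
Slice 1: Δl = 1.9/cos(-6.7°) = 1.913 m; N'_1 = 33·cos(-6.7°) − 1·1.913 = 30.9; c'Δl = 0.38; W sinα = -3.9
Slice 2: Δl = 2.8/cos2.4° = 2.802 m; N'_2 = 155·cos2.4° − 20·2.802 = 98.8; c'Δl = 0.56; W sinα = 6.5
Slice 3: Δl = 2.1/cos11.9° = 2.146 m; N'_3 = 143·cos11.9° − 32·2.146 = 71.3; c'Δl = 0.43; W sinα = 29.5
Slice 4: Δl = 2.6/cos21.4° = 2.793 m; N'_4 = 145·cos21.4° − 10·2.793 = 107.1; c'Δl = 0.56; W sinα = 52.9
Slice 5: Δl = 2.1/cos31.5° = 2.463 m; N'_5 = 73·cos31.5° − 18·2.463 = 17.9; c'Δl = 0.49; W sinα = 38.1
Slice 6: Δl = 1.5/cos40.1° = 1.961 m; N'_6 = 18·cos40.1° − 2·1.961 = 9.8; c'Δl = 0.39; W sinα = 11.6
Σc'Δl = 2.8 kN/m; ΣN' = 335.8 kN/m; ΣW sinα = 134.8 kN/m
Resisting = 2.8 + 335.8·tan21.9° = 2.8 + 135.0 = 137.8 kN/m
FS = 137.8 / 134.8 = 1.022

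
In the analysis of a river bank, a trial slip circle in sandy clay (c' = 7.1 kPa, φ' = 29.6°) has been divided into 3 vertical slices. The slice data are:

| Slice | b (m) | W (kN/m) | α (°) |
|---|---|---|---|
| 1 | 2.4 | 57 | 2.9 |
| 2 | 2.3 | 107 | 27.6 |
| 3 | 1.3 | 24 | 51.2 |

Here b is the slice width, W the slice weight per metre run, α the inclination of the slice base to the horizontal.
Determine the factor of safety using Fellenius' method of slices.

Ordinary method of slices: FS = Σ[c'·Δl_i + (W_i cosα_i)·tanφ'] / Σ W_i sinα_i, with Δl_i = b_i / cosα_i.
Slice 1: Δl = 2.4/cos2.9° = 2.403 m; N'_1 = 57·cos2.9° = 56.9; c'Δl = 17.06; W sinα = 2.9
Slice 2: Δl = 2.3/cos27.6° = 2.595 m; N'_2 = 107·cos27.6° = 94.8; c'Δl = 18.43; W sinα = 49.6
Slice 3: Δl = 1.3/cos51.2° = 2.075 m; N'_3 = 24·cos51.2° = 15.0; c'Δl = 14.73; W sinα = 18.7
Σc'Δl = 50.2 kN/m; ΣN' = 166.8 kN/m; ΣW sinα = 71.2 kN/m
Resisting = 50.2 + 166.8·tan29.6° = 50.2 + 94.7 = 145.0 kN/m
FS = 145.0 / 71.2 = 2.037

FS = 2.04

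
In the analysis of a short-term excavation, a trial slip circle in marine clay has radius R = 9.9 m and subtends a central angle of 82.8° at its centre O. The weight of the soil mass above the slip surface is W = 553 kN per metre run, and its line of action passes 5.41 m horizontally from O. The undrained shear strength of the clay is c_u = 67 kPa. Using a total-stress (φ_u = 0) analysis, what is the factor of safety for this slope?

FS = 3.17

Taking moments about the centre O, the resisting moment is provided by the undrained shear strength acting along the arc:
Arc length L_a = R·θ = 9.9·(82.8°·π/180) = 9.9·1.4451 = 14.31 m
M_R = c_u·L_a·R = 67·14.31·9.9 = 9489.7 kN·m/m
M_D = W·d = 553·5.41 = 2991.7 kN·m/m
FS = M_R / M_D = 9489.7 / 2991.7 = 3.172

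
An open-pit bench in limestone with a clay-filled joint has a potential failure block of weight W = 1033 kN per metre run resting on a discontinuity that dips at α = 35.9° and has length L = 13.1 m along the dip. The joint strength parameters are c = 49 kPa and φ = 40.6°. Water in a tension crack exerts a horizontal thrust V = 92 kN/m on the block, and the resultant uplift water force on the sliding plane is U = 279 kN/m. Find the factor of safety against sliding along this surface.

Resolving the block weight along and normal to the plane and applying the Mohr–Coulomb strength on the joint:
N' = W cosα − U − V sinα = 1033·cos35.9° − 279 − 92·sin35.9° = 503.8 kN/m
Driving force T = W sinα + V cosα = 1033·sin35.9° + 92·cos35.9° = 680.2 kN/m
Resisting force R = c·L + N'·tanφ = 49·13.1 + 503.8·tan40.6° = 641.9 + 431.8 = 1073.7 kN/m
FS = R / T = 1073.7 / 680.2 = 1.578

FS = 1.58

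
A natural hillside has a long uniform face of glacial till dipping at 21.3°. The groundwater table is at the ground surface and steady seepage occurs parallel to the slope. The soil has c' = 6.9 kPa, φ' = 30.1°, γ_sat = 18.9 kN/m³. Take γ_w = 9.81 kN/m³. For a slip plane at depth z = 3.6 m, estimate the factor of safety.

FS = 1.01

With seepage parallel to the slope and the water table at the surface, the effective normal stress on the slip plane uses the buoyant unit weight γ' = γ_sat − γ_w while the driving shear stress uses γ_sat:
FS = [c' + γ' z cos²β tanφ'] / [γ_sat z sinβ cosβ]
γ' = 18.9 − 9.81 = 9.09 kN/m³
Numerator = 6.9 + 9.09·3.6·cos²21.3°·tan30.1° = 6.9 + 9.09·3.6·0.8680·0.5797 = 23.366 kPa
Denominator = 18.9·3.6·sin21.3°·cos21.3° = 18.9·3.6·0.3633·0.9317 = 23.027 kPa
FS = 23.366 / 23.027 = 1.015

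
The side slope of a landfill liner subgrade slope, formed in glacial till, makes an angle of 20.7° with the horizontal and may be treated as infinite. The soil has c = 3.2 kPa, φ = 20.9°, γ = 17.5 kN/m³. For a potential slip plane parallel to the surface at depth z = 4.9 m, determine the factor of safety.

For an infinite slope with a slip plane parallel to the surface (no pore pressure): FS = [c + γz cos²β tanφ] / [γz sinβ cosβ].
γz = 17.5·4.9 = 85.75 kN/m²
Numerator = 3.2 + 85.75·cos²20.7°·tan20.9° = 3.2 + 85.75·0.8751·0.3819 = 31.853 kPa
Denominator = 85.75·sin20.7°·cos20.7° = 85.75·0.3535·0.9354 = 28.354 kPa
FS = 31.853 / 28.354 = 1.123

FS = 1.12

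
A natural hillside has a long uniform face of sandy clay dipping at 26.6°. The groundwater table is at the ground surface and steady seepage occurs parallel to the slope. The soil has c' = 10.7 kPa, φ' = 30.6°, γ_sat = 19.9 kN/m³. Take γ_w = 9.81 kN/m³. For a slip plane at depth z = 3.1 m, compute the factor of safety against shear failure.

With seepage parallel to the slope and the water table at the surface, the effective normal stress on the slip plane uses the buoyant unit weight γ' = γ_sat − γ_w while the driving shear stress uses γ_sat:
FS = [c' + γ' z cos²β tanφ'] / [γ_sat z sinβ cosβ]
γ' = 19.9 − 9.81 = 10.09 kN/m³
Numerator = 10.7 + 10.09·3.1·cos²26.6°·tan30.6° = 10.7 + 10.09·3.1·0.7995·0.5914 = 25.490 kPa
Denominator = 19.9·3.1·sin26.6°·cos26.6° = 19.9·3.1·0.4478·0.8942 = 24.699 kPa
FS = 25.490 / 24.699 = 1.032

FS = 1.03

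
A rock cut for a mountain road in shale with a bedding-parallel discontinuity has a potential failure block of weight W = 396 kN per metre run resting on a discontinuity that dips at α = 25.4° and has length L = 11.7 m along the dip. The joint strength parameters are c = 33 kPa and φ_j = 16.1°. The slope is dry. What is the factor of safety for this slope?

FS = 2.88

Resolving the block weight along and normal to the plane and applying the Mohr–Coulomb strength on the joint:
N' = W cosα = 396·cos25.4° = 357.7 kN/m
Driving force T = W sinα = 396·sin25.4° = 169.9 kN/m
Resisting force R = c·L + N'·tanφ_j = 33·11.7 + 357.7·tan16.1° = 386.1 + 103.3 = 489.4 kN/m
FS = R / T = 489.4 / 169.9 = 2.881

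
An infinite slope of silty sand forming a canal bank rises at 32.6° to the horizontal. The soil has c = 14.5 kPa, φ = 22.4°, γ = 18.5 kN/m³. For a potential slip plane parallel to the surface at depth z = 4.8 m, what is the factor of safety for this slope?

For an infinite slope with a slip plane parallel to the surface (no pore pressure): FS = [c + γz cos²β tanφ] / [γz sinβ cosβ].
γz = 18.5·4.8 = 88.80 kN/m²
Numerator = 14.5 + 88.80·cos²32.6°·tan22.4° = 14.5 + 88.80·0.7097·0.4122 = 40.476 kPa
Denominator = 88.80·sin32.6°·cos32.6° = 88.80·0.5388·0.8425 = 40.305 kPa
FS = 40.476 / 40.305 = 1.004

FS = 1.00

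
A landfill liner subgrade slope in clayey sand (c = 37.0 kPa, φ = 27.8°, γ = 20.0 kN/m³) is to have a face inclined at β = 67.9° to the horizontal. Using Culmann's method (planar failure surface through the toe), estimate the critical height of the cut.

Culmann's analysis gives the critical failure plane at α_cr = (β + φ)/2 = (67.9 + 27.8)/2 = 47.9°, and the critical height
H_c = (4c/γ) · sinβ cosφ / [1 − cos(β − φ)]
    = (4·37.0/20.0) · sin67.9°·cos27.8° / [1 − cos(40.1°)]
    = 7.400 · 0.9265·0.8846 / [1 − 0.7649]
    = 7.400 · 0.8196 / 0.2351
    = 25.80 m

H_c = 25.80 m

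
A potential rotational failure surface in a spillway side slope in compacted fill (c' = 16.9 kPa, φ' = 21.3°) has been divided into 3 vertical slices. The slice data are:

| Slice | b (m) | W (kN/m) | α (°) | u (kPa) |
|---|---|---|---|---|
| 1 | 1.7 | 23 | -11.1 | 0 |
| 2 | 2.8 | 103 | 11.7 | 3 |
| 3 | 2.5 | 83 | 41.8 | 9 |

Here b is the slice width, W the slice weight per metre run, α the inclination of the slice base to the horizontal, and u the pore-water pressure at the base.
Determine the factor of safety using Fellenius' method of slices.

FS = 2.67

Ordinary method of slices: FS = Σ[c'·Δl_i + (W_i cosα_i − u_i·Δl_i)·tanφ'] / Σ W_i sinα_i, with Δl_i = b_i / cosα_i.
Slice 1: Δl = 1.7/cos(-11.1°) = 1.732 m; N'_1 = 23·cos(-11.1°) − 0·1.732 = 22.6; c'Δl = 29.28; W sinα = -4.4
Slice 2: Δl = 2.8/cos11.7° = 2.859 m; N'_2 = 103·cos11.7° − 3·2.859 = 92.3; c'Δl = 48.32; W sinα = 20.9
Slice 3: Δl = 2.5/cos41.8° = 3.354 m; N'_3 = 83·cos41.8° − 9·3.354 = 31.7; c'Δl = 56.68; W sinα = 55.3
Σc'Δl = 134.3 kN/m; ΣN' = 146.5 kN/m; ΣW sinα = 71.8 kN/m
Resisting = 134.3 + 146.5·tan21.3° = 134.3 + 57.1 = 191.4 kN/m
FS = 191.4 / 71.8 = 2.667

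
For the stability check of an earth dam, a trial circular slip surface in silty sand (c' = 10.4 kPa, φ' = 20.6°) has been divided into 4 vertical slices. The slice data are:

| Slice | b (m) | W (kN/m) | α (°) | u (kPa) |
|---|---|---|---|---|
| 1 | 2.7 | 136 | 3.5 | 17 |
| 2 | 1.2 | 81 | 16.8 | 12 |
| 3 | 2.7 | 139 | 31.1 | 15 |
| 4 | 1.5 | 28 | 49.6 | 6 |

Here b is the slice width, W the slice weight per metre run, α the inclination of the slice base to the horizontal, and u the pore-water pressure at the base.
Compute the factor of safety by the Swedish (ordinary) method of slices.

FS = 1.47

Ordinary method of slices: FS = Σ[c'·Δl_i + (W_i cosα_i − u_i·Δl_i)·tanφ'] / Σ W_i sinα_i, with Δl_i = b_i / cosα_i.
Slice 1: Δl = 2.7/cos3.5° = 2.705 m; N'_1 = 136·cos3.5° − 17·2.705 = 89.8; c'Δl = 28.13; W sinα = 8.3
Slice 2: Δl = 1.2/cos16.8° = 1.254 m; N'_2 = 81·cos16.8° − 12·1.254 = 62.5; c'Δl = 13.04; W sinα = 23.4
Slice 3: Δl = 2.7/cos31.1° = 3.153 m; N'_3 = 139·cos31.1° − 15·3.153 = 71.7; c'Δl = 32.79; W sinα = 71.8
Slice 4: Δl = 1.5/cos49.6° = 2.314 m; N'_4 = 28·cos49.6° − 6·2.314 = 4.3; c'Δl = 24.07; W sinα = 21.3
Σc'Δl = 98.0 kN/m; ΣN' = 228.2 kN/m; ΣW sinα = 124.8 kN/m
Resisting = 98.0 + 228.2·tan20.6° = 98.0 + 85.8 = 183.8 kN/m
FS = 183.8 / 124.8 = 1.473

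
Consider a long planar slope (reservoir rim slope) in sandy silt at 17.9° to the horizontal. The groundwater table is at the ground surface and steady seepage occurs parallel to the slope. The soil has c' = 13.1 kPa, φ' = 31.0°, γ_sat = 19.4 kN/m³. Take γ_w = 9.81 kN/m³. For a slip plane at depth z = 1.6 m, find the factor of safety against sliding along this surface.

With seepage parallel to the slope and the water table at the surface, the effective normal stress on the slip plane uses the buoyant unit weight γ' = γ_sat − γ_w while the driving shear stress uses γ_sat:
FS = [c' + γ' z cos²β tanφ'] / [γ_sat z sinβ cosβ]
γ' = 19.4 − 9.81 = 9.59 kN/m³
Numerator = 13.1 + 9.59·1.6·cos²17.9°·tan31.0° = 13.1 + 9.59·1.6·0.9055·0.6009 = 21.449 kPa
Denominator = 19.4·1.6·sin17.9°·cos17.9° = 19.4·1.6·0.3074·0.9516 = 9.079 kPa
FS = 21.449 / 9.079 = 2.363

FS = 2.36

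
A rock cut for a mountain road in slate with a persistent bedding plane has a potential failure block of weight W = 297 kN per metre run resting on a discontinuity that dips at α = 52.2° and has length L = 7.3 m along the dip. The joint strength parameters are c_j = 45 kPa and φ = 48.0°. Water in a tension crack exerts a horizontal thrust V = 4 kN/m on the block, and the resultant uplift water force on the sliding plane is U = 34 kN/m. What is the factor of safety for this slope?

FS = 2.06

Resolving the block weight along and normal to the plane and applying the Mohr–Coulomb strength on the joint:
N' = W cosα − U − V sinα = 297·cos52.2° − 34 − 4·sin52.2° = 144.9 kN/m
Driving force T = W sinα + V cosα = 297·sin52.2° + 4·cos52.2° = 237.1 kN/m
Resisting force R = c_j·L + N'·tanφ = 45·7.3 + 144.9·tan48.0° = 328.5 + 160.9 = 489.4 kN/m
FS = R / T = 489.4 / 237.1 = 2.064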